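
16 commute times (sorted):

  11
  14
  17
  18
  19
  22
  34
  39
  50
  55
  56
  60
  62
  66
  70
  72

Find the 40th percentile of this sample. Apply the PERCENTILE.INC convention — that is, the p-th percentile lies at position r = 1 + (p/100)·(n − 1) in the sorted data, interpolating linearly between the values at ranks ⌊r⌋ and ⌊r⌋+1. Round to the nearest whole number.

n = 16.
r = 1 + (40/100)·(16 − 1) = 1 + 6 = 7.
r is an integer, so P40 is the value at rank 7: 34.

34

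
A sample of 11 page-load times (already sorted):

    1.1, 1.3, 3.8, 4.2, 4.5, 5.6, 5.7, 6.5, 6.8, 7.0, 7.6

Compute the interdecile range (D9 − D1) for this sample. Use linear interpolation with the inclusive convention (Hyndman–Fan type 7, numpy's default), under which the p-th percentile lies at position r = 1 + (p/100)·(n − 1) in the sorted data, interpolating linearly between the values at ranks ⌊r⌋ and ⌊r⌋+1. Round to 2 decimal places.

5.70

n = 11.
P10: r = 2 (integer) → 1.3.
P90: r = 10 (integer) → 7.
Difference: 7 − 1.3 = 5.7.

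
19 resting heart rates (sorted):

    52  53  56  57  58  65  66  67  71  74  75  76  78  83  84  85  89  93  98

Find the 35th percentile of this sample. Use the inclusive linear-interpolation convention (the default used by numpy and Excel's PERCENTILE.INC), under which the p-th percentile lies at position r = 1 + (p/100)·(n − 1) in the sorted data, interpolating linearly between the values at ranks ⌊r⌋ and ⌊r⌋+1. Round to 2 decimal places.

n = 19.
r = 1 + (35/100)·(19 − 1) = 1 + 6.3 = 7.3.
Rank 7 is 66 and rank 8 is 67.
Interpolate: 66 + 0.3·(67 − 66) = 66 + 0.3·1 = 66.3.

66.30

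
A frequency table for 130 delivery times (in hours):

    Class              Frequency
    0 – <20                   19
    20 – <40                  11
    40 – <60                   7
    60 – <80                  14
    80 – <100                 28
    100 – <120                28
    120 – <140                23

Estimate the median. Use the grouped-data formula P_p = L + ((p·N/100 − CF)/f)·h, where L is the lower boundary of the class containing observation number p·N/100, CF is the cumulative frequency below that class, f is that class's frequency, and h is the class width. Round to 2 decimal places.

N = 130; target position k = 50/100 · 130 = 65.
Cumulative frequencies: 19, 30, 37, 51, 79, 107, 130.
Observation 65 falls in the class 80 – <100.
L = 80, CF = 51, f = 28, h = 20.
P50 = 80 + ((65 − 51)/28)·20 = 80 + 10 = 90.

90.00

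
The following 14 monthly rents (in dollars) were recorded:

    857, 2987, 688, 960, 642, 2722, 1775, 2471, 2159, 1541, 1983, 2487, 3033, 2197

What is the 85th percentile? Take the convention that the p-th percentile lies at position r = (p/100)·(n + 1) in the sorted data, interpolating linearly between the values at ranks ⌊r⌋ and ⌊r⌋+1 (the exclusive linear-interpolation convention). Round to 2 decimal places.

Sorted: 642, 688, 857, 960, 1541, 1775, 1983, 2159, 2197, 2471, 2487, 2722, 2987, 3033.
n = 14.
r = (85/100)·(14 + 1) = 12.75.
Rank 12 is 2722 and rank 13 is 2987.
Interpolate: 2722 + 0.75·(2987 − 2722) = 2722 + 0.75·265 = 2920.75.

2920.75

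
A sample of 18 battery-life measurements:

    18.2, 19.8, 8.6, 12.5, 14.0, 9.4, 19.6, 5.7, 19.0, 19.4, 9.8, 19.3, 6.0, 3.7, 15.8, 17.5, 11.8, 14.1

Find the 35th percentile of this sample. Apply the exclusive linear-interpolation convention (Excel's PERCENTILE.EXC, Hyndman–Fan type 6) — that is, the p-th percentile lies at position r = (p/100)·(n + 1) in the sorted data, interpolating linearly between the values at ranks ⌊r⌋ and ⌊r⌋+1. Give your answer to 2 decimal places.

11.10

Sorted: 3.7, 5.7, 6.0, 8.6, 9.4, 9.8, 11.8, 12.5, 14.0, 14.1, 15.8, 17.5, 18.2, 19.0, 19.3, 19.4, 19.6, 19.8.
n = 18.
r = (35/100)·(18 + 1) = 6.65.
Rank 6 is 9.8 and rank 7 is 11.8.
Interpolate: 9.8 + 0.65·(11.8 − 9.8) = 9.8 + 0.65·2 = 11.1.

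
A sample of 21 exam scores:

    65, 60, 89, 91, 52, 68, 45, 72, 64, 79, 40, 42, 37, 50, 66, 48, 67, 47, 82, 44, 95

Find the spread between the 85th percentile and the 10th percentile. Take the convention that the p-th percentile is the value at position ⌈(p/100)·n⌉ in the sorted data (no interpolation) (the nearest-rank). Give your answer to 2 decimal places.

Sorted: 37, 40, 42, 44, 45, 47, 48, 50, 52, 60, 64, 65, 66, 67, 68, 72, 79, 82, 89, 91, 95.
n = 21.
P10: rank ⌈10/100·21⌉ = 3 → 42.
P85: rank ⌈85/100·21⌉ = 18 → 82.
Difference: 82 − 42 = 40.

40.00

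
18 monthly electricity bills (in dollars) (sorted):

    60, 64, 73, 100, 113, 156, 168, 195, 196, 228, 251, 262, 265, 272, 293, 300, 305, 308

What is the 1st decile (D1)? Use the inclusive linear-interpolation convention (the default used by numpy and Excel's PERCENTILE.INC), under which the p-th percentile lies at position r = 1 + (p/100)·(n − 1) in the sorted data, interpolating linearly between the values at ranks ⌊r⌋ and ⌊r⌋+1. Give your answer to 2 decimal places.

n = 18.
r = 1 + (10/100)·(18 − 1) = 1 + 1.7 = 2.7.
Rank 2 is 64 and rank 3 is 73.
Interpolate: 64 + 0.7·(73 − 64) = 64 + 0.7·9 = 70.3.

70.30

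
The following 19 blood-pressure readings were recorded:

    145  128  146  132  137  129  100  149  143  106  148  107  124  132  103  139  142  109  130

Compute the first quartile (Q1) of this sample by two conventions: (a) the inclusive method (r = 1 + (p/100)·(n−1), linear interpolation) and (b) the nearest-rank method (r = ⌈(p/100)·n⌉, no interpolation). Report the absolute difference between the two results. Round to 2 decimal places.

7.50

Sorted: 100, 103, 106, 107, 109, 124, 128, 129, 130, 132, 132, 137, 139, 142, 143, 145, 146, 148, 149.
n = 19.
(a) r = 5.5; between ranks 5 (109) and 6 (124): 116.5.
(b) the nearest-rank method: rank 5 → 109.
|116.5 − 109| = 7.5.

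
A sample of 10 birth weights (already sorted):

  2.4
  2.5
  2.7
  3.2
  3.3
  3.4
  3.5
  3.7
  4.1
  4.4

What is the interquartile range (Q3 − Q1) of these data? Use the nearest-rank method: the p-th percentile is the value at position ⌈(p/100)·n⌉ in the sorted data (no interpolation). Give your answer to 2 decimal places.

1.00

n = 10.
P25: rank ⌈25/100·10⌉ = 3 → 2.7.
P75: rank ⌈75/100·10⌉ = 8 → 3.7.
Difference: 3.7 − 2.7 = 1.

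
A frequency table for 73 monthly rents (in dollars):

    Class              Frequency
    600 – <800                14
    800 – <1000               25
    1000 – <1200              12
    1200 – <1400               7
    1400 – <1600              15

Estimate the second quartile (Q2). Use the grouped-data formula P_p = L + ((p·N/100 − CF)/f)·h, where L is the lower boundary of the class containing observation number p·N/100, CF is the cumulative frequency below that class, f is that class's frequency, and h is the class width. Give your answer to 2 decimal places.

N = 73; target position k = 50/100 · 73 = 36.5.
Cumulative frequencies: 14, 39, 51, 58, 73.
Observation 36.5 falls in the class 800 – <1000.
L = 800, CF = 14, f = 25, h = 200.
P50 = 800 + ((36.5 − 14)/25)·200 = 800 + 180 = 980.

980.00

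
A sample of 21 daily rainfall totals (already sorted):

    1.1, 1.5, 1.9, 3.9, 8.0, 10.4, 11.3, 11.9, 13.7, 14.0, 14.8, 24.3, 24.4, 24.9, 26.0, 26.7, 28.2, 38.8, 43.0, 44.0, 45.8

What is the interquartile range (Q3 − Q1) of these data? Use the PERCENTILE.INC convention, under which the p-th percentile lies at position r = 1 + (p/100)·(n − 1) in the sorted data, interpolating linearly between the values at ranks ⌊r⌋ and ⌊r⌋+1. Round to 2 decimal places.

16.30

n = 21.
P25: r = 6 (integer) → 10.4.
P75: r = 16 (integer) → 26.7.
Difference: 26.7 − 10.4 = 16.3.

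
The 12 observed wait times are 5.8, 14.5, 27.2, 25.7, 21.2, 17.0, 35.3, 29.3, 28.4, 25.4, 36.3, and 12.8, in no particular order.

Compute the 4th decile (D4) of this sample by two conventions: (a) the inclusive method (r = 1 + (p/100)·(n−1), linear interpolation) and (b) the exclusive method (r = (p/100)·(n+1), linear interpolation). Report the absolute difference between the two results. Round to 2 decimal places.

Sorted: 5.8, 12.8, 14.5, 17.0, 21.2, 25.4, 25.7, 27.2, 28.4, 29.3, 35.3, 36.3.
n = 12.
(a) r = 5.4; between ranks 5 (21.2) and 6 (25.4): 22.88.
(b) r = 5.2; between ranks 5 (21.2) and 6 (25.4): 22.04.
|22.88 − 22.04| = 0.84.

0.84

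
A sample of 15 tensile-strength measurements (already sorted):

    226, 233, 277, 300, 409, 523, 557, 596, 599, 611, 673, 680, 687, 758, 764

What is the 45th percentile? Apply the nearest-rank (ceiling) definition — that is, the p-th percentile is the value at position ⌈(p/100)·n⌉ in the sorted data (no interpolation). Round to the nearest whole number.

557

n = 15.
Position = ⌈45/100 · 15⌉ = ⌈6.75⌉ = 7.
The value at rank 7 is 557.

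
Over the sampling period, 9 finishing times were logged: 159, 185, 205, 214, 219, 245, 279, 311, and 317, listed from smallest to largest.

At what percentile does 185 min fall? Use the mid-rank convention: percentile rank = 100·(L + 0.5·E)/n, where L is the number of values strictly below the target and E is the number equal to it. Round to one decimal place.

16.7

Count below 185: L = 1; count equal: E = 1; n = 9.
Percentile rank = 100·(1 + 0.5·1)/9 = 100·1.5/9 = 16.67.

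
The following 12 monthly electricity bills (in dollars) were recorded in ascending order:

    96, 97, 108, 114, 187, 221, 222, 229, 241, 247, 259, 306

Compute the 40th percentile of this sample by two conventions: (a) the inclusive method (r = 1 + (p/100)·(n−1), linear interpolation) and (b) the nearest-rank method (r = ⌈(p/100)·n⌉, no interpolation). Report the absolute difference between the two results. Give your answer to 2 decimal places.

13.60

n = 12.
(a) r = 5.4; between ranks 5 (187) and 6 (221): 200.6.
(b) the nearest-rank method: rank 5 → 187.
|200.6 − 187| = 13.6.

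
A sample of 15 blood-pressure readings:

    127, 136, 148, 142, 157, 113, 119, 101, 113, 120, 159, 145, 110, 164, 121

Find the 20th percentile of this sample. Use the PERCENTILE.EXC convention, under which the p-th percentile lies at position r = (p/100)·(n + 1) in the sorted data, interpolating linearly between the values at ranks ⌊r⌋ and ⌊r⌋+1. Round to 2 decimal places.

Sorted: 101, 110, 113, 113, 119, 120, 121, 127, 136, 142, 145, 148, 157, 159, 164.
n = 15.
r = (20/100)·(15 + 1) = 3.2.
Rank 3 is 113 and rank 4 is 113.
Interpolate: 113 + 0.2·(113 − 113) = 113 + 0.2·0 = 113.

113.00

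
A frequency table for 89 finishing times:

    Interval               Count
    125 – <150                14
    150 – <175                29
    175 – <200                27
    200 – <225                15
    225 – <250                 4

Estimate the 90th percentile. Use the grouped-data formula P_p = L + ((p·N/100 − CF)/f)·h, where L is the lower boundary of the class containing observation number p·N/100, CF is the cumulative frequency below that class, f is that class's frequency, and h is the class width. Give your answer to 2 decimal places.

N = 89; target position k = 90/100 · 89 = 80.1.
Cumulative frequencies: 14, 43, 70, 85, 89.
Observation 80.1 falls in the class 200 – <225.
L = 200, CF = 70, f = 15, h = 25.
P90 = 200 + ((80.1 − 70)/15)·25 = 200 + 16.8333 = 216.833.

216.83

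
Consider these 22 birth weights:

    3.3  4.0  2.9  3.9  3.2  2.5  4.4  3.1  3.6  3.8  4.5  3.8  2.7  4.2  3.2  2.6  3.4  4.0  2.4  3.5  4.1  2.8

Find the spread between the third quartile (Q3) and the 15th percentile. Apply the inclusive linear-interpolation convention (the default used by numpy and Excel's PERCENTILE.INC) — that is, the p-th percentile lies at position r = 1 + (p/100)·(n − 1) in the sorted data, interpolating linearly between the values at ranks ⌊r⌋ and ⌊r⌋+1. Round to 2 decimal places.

Sorted: 2.4, 2.5, 2.6, 2.7, 2.8, 2.9, 3.1, 3.2, 3.2, 3.3, 3.4, 3.5, 3.6, 3.8, 3.8, 3.9, 4.0, 4.0, 4.1, 4.2, 4.4, 4.5.
n = 22.
P15: r = 4.15; ranks 4–5 are 2.7, 2.8; interpolating gives 2.715.
P75: r = 16.75; ranks 16–17 are 3.9, 4.0; interpolating gives 3.975.
Difference: 3.975 − 2.715 = 1.26.

1.26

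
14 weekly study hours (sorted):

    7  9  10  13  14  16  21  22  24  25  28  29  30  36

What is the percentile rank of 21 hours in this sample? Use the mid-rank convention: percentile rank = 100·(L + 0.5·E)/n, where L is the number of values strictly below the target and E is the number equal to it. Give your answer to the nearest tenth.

Count below 21: L = 6; count equal: E = 1; n = 14.
Percentile rank = 100·(6 + 0.5·1)/14 = 100·6.5/14 = 46.43.

46.4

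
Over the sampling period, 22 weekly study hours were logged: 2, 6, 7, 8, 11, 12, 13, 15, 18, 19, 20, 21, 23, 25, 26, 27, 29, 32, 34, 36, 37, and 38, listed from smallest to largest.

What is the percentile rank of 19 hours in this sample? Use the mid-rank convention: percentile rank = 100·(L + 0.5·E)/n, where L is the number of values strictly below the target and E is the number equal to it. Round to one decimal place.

43.2

Count below 19: L = 9; count equal: E = 1; n = 22.
Percentile rank = 100·(9 + 0.5·1)/22 = 100·9.5/22 = 43.18.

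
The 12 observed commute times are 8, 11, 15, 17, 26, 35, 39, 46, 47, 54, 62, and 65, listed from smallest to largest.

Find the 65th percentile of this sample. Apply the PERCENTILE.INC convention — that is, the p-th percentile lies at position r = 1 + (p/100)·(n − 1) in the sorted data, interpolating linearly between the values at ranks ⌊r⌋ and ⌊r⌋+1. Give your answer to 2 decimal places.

n = 12.
r = 1 + (65/100)·(12 − 1) = 1 + 7.15 = 8.15.
Rank 8 is 46 and rank 9 is 47.
Interpolate: 46 + 0.15·(47 − 46) = 46 + 0.15·1 = 46.15.

46.15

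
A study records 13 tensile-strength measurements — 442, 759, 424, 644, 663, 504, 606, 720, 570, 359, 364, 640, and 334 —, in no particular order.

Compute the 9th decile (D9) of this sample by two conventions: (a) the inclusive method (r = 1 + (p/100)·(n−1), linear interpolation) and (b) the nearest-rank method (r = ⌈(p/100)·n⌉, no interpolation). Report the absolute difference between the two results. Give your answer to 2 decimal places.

11.40

Sorted: 334, 359, 364, 424, 442, 504, 570, 606, 640, 644, 663, 720, 759.
n = 13.
(a) r = 11.8; between ranks 11 (663) and 12 (720): 708.6.
(b) the nearest-rank method: rank 12 → 720.
|708.6 − 720| = 11.4.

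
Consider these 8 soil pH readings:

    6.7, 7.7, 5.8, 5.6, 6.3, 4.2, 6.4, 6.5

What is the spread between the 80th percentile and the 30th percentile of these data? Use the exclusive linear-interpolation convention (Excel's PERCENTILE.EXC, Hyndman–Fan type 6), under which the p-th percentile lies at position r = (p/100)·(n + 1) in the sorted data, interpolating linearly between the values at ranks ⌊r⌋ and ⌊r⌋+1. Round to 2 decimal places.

1.16

Sorted: 4.2, 5.6, 5.8, 6.3, 6.4, 6.5, 6.7, 7.7.
n = 8.
P30: r = 2.7; ranks 2–3 are 5.6, 5.8; interpolating gives 5.74.
P80: r = 7.2; ranks 7–8 are 6.7, 7.7; interpolating gives 6.9.
Difference: 6.9 − 5.74 = 1.16.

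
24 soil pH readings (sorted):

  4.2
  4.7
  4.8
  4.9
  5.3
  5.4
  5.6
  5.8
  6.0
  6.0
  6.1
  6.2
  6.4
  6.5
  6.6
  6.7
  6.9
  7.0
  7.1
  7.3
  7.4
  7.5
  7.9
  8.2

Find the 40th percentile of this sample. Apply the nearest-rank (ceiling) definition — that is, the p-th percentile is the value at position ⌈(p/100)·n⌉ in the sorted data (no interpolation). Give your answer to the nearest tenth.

6.0

n = 24.
Position = ⌈40/100 · 24⌉ = ⌈9.6⌉ = 10.
The value at rank 10 is 6.0.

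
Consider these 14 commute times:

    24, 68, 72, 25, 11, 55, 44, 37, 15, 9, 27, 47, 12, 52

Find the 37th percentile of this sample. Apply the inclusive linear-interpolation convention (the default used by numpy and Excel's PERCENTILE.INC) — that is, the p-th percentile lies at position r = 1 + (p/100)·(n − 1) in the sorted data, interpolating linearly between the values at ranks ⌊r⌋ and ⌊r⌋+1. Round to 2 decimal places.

24.81

Sorted: 9, 11, 12, 15, 24, 25, 27, 37, 44, 47, 52, 55, 68, 72.
n = 14.
r = 1 + (37/100)·(14 − 1) = 1 + 4.81 = 5.81.
Rank 5 is 24 and rank 6 is 25.
Interpolate: 24 + 0.81·(25 − 24) = 24 + 0.81·1 = 24.81.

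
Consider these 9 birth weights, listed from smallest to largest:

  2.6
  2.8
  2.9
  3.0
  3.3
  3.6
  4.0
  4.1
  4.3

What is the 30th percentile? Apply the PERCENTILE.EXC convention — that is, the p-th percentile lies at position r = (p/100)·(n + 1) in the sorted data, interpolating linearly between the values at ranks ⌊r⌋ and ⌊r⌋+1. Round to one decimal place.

2.9

n = 9.
r = (30/100)·(9 + 1) = 3.
r is an integer, so P30 is the value at rank 3: 2.9.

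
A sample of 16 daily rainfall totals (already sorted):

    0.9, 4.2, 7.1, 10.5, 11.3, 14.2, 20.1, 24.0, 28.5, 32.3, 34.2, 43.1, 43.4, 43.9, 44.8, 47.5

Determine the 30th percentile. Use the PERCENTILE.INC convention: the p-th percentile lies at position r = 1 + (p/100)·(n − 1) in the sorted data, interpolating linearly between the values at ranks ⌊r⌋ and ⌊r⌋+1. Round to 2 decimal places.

n = 16.
r = 1 + (30/100)·(16 − 1) = 1 + 4.5 = 5.5.
Rank 5 is 11.3 and rank 6 is 14.2.
Interpolate: 11.3 + 0.5·(14.2 − 11.3) = 11.3 + 0.5·2.9 = 12.75.

12.75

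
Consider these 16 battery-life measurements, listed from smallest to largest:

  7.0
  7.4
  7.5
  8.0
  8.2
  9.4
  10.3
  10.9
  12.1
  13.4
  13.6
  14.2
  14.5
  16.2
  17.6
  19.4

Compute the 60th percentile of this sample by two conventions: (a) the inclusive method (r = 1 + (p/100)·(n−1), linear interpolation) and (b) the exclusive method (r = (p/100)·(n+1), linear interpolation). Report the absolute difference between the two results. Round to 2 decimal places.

0.04

n = 16.
(a) r = 10 → value at rank 10 = 13.4.
(b) r = 10.2; between ranks 10 (13.4) and 11 (13.6): 13.44.
|13.4 − 13.44| = 0.04.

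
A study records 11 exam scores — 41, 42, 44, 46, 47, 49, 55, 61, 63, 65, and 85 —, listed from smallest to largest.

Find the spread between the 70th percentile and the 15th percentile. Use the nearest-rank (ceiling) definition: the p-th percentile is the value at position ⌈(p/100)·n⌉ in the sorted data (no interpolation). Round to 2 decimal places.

n = 11.
P15: rank ⌈15/100·11⌉ = 2 → 42.
P70: rank ⌈70/100·11⌉ = 8 → 61.
Difference: 61 − 42 = 19.

19.00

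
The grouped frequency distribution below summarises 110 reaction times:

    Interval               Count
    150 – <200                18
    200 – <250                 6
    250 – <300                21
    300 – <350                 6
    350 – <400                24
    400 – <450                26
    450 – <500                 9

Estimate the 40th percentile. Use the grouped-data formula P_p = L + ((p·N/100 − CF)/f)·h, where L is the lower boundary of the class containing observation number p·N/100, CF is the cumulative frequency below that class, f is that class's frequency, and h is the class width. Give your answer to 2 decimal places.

297.62

N = 110; target position k = 40/100 · 110 = 44.
Cumulative frequencies: 18, 24, 45, 51, 75, 101, 110.
Observation 44 falls in the class 250 – <300.
L = 250, CF = 24, f = 21, h = 50.
P40 = 250 + ((44 − 24)/21)·50 = 250 + 47.619 = 297.619.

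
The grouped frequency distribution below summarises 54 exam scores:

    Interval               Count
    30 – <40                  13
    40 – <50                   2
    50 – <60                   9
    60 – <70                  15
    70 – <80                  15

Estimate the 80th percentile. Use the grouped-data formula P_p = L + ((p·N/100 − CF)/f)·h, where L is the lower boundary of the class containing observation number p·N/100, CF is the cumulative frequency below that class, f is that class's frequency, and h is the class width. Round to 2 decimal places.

N = 54; target position k = 80/100 · 54 = 43.2.
Cumulative frequencies: 13, 15, 24, 39, 54.
Observation 43.2 falls in the class 70 – <80.
L = 70, CF = 39, f = 15, h = 10.
P80 = 70 + ((43.2 − 39)/15)·10 = 70 + 2.8 = 72.8.

72.80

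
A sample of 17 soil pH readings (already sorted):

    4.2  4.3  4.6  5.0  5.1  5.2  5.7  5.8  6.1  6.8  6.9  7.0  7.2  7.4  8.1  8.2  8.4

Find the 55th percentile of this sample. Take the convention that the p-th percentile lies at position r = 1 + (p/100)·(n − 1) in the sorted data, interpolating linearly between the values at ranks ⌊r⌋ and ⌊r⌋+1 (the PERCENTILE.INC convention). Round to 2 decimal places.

n = 17.
r = 1 + (55/100)·(17 − 1) = 1 + 8.8 = 9.8.
Rank 9 is 6.1 and rank 10 is 6.8.
Interpolate: 6.1 + 0.8·(6.8 − 6.1) = 6.1 + 0.8·0.7 = 6.66.

6.66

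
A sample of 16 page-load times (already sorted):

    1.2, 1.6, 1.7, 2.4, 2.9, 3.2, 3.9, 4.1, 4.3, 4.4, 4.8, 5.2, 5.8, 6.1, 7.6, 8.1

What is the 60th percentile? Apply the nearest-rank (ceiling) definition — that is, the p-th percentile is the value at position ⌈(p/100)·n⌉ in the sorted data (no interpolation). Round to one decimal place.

n = 16.
Position = ⌈60/100 · 16⌉ = ⌈9.6⌉ = 10.
The value at rank 10 is 4.4.

4.4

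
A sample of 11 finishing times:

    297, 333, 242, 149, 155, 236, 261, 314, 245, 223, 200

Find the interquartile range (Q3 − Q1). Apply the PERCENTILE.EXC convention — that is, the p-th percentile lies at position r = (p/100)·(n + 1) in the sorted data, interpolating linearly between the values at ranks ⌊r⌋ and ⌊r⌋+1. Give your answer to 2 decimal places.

Sorted: 149, 155, 200, 223, 236, 242, 245, 261, 297, 314, 333.
n = 11.
P25: r = 3 (integer) → 200.
P75: r = 9 (integer) → 297.
Difference: 297 − 200 = 97.

97.00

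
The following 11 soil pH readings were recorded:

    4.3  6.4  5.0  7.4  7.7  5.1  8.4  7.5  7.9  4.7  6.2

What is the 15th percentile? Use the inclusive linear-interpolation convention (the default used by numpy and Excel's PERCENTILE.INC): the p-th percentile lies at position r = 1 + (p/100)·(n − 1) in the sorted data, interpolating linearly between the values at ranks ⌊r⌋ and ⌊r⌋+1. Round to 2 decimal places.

4.85

Sorted: 4.3, 4.7, 5.0, 5.1, 6.2, 6.4, 7.4, 7.5, 7.7, 7.9, 8.4.
n = 11.
r = 1 + (15/100)·(11 − 1) = 1 + 1.5 = 2.5.
Rank 2 is 4.7 and rank 3 is 5.0.
Interpolate: 4.7 + 0.5·(5.0 − 4.7) = 4.7 + 0.5·0.3 = 4.85.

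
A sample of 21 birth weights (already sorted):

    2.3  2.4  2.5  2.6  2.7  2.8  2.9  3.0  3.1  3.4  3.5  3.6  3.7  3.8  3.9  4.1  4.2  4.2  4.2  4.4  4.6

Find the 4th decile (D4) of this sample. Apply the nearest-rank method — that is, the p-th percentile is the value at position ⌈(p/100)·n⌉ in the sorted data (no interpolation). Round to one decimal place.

n = 21.
Position = ⌈40/100 · 21⌉ = ⌈8.4⌉ = 9.
The value at rank 9 is 3.1.

3.1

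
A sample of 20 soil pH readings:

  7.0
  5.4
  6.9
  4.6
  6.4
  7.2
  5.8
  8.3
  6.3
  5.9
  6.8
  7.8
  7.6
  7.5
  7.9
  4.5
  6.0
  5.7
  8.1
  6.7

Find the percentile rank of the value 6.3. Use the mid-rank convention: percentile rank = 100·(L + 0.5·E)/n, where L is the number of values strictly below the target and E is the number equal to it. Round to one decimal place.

37.5

Sorted: 4.5, 4.6, 5.4, 5.7, 5.8, 5.9, 6.0, 6.3, 6.4, 6.7, 6.8, 6.9, 7.0, 7.2, 7.5, 7.6, 7.8, 7.9, 8.1, 8.3.
Count below 6.3: L = 7; count equal: E = 1; n = 20.
Percentile rank = 100·(7 + 0.5·1)/20 = 100·7.5/20 = 37.5.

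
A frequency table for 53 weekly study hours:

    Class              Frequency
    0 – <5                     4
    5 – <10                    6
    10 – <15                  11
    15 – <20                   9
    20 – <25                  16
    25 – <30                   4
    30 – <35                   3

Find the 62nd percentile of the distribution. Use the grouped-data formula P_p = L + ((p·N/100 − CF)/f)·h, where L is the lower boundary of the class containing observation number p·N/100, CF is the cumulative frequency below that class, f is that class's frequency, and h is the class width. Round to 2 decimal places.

N = 53; target position k = 62/100 · 53 = 32.86.
Cumulative frequencies: 4, 10, 21, 30, 46, 50, 53.
Observation 32.86 falls in the class 20 – <25.
L = 20, CF = 30, f = 16, h = 5.
P62 = 20 + ((32.86 − 30)/16)·5 = 20 + 0.89375 = 20.8938.

20.89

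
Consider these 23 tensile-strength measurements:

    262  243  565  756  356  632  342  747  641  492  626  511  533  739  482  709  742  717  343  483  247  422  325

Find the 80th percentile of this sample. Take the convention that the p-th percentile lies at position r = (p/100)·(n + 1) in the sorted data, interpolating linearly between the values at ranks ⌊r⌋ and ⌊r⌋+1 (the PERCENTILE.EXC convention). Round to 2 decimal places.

Sorted: 243, 247, 262, 325, 342, 343, 356, 422, 482, 483, 492, 511, 533, 565, 626, 632, 641, 709, 717, 739, 742, 747, 756.
n = 23.
r = (80/100)·(23 + 1) = 19.2.
Rank 19 is 717 and rank 20 is 739.
Interpolate: 717 + 0.2·(739 − 717) = 717 + 0.2·22 = 721.4.

721.40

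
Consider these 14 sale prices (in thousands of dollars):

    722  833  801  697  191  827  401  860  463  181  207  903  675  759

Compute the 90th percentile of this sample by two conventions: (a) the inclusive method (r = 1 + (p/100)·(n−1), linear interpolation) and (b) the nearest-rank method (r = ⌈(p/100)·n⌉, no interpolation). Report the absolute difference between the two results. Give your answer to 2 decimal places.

Sorted: 181, 191, 207, 401, 463, 675, 697, 722, 759, 801, 827, 833, 860, 903.
n = 14.
(a) r = 12.7; between ranks 12 (833) and 13 (860): 851.9.
(b) the nearest-rank method: rank 13 → 860.
|851.9 − 860| = 8.1.

8.10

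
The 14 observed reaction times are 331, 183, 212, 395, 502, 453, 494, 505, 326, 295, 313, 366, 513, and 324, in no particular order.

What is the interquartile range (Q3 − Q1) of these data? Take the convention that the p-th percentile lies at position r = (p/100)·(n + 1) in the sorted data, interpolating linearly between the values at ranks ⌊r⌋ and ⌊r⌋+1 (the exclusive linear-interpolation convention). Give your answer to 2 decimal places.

187.50

Sorted: 183, 212, 295, 313, 324, 326, 331, 366, 395, 453, 494, 502, 505, 513.
n = 14.
P25: r = 3.75; ranks 3–4 are 295, 313; interpolating gives 308.5.
P75: r = 11.25; ranks 11–12 are 494, 502; interpolating gives 496.
Difference: 496 − 308.5 = 187.5.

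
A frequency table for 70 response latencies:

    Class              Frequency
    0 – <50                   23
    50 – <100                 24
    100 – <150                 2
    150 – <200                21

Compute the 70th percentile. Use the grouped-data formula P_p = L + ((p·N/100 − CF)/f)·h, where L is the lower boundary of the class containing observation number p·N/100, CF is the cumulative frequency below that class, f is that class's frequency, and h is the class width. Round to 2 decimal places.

150.00

N = 70; target position k = 70/100 · 70 = 49.
Cumulative frequencies: 23, 47, 49, 70.
Observation 49 falls in the class 100 – <150.
L = 100, CF = 47, f = 2, h = 50.
P70 = 100 + ((49 − 47)/2)·50 = 100 + 50 = 150.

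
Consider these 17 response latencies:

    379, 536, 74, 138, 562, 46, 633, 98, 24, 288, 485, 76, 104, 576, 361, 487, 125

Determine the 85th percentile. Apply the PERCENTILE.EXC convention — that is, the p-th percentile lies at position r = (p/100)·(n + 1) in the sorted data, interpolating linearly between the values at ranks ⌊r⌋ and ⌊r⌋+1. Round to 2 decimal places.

Sorted: 24, 46, 74, 76, 98, 104, 125, 138, 288, 361, 379, 485, 487, 536, 562, 576, 633.
n = 17.
r = (85/100)·(17 + 1) = 15.3.
Rank 15 is 562 and rank 16 is 576.
Interpolate: 562 + 0.3·(576 − 562) = 562 + 0.3·14 = 566.2.

566.20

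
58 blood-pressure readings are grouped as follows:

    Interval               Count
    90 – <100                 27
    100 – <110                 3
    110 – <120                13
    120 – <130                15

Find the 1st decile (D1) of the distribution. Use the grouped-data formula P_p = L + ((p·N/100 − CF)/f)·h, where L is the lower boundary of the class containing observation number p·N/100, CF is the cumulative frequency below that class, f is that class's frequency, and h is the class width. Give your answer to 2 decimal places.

N = 58; target position k = 10/100 · 58 = 5.8.
Cumulative frequencies: 27, 30, 43, 58.
Observation 5.8 falls in the class 90 – <100.
L = 90, CF = 0, f = 27, h = 10.
P10 = 90 + ((5.8 − 0)/27)·10 = 90 + 2.14815 = 92.1481.

92.15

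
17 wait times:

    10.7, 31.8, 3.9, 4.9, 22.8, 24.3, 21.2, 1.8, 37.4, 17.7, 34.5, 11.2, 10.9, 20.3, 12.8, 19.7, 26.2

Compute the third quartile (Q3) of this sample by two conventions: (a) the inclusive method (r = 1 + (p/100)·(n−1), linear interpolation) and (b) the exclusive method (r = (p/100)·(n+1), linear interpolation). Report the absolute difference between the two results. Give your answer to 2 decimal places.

0.95

Sorted: 1.8, 3.9, 4.9, 10.7, 10.9, 11.2, 12.8, 17.7, 19.7, 20.3, 21.2, 22.8, 24.3, 26.2, 31.8, 34.5, 37.4.
n = 17.
(a) r = 13 → value at rank 13 = 24.3.
(b) r = 13.5; between ranks 13 (24.3) and 14 (26.2): 25.25.
|24.3 − 25.25| = 0.95.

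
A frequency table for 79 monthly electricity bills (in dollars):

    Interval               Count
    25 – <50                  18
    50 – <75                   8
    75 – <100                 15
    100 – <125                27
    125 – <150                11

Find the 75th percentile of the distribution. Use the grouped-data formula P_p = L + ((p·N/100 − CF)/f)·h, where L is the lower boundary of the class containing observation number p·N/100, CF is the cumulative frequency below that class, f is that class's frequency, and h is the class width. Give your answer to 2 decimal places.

N = 79; target position k = 75/100 · 79 = 59.25.
Cumulative frequencies: 18, 26, 41, 68, 79.
Observation 59.25 falls in the class 100 – <125.
L = 100, CF = 41, f = 27, h = 25.
P75 = 100 + ((59.25 − 41)/27)·25 = 100 + 16.8981 = 116.898.

116.90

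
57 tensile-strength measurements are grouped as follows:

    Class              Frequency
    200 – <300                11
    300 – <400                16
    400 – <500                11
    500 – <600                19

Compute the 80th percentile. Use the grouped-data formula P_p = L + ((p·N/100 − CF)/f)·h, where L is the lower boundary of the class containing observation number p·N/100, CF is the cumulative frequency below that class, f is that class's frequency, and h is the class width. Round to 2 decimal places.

N = 57; target position k = 80/100 · 57 = 45.6.
Cumulative frequencies: 11, 27, 38, 57.
Observation 45.6 falls in the class 500 – <600.
L = 500, CF = 38, f = 19, h = 100.
P80 = 500 + ((45.6 − 38)/19)·100 = 500 + 40 = 540.

540.00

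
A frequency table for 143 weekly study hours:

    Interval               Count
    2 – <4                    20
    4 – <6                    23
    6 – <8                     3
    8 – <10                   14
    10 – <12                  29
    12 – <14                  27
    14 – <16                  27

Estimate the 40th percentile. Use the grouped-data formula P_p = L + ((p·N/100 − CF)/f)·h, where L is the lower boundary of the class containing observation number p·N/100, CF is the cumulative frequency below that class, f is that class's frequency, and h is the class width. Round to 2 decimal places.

N = 143; target position k = 40/100 · 143 = 57.2.
Cumulative frequencies: 20, 43, 46, 60, 89, 116, 143.
Observation 57.2 falls in the class 8 – <10.
L = 8, CF = 46, f = 14, h = 2.
P40 = 8 + ((57.2 − 46)/14)·2 = 8 + 1.6 = 9.6.

9.60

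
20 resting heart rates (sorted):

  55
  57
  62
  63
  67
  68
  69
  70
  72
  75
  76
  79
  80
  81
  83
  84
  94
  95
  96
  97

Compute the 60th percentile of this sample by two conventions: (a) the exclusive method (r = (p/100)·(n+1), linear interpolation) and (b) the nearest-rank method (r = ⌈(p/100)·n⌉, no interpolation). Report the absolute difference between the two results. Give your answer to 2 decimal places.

n = 20.
(a) r = 12.6; between ranks 12 (79) and 13 (80): 79.6.
(b) the nearest-rank method: rank 12 → 79.
|79.6 − 79| = 0.6.

0.60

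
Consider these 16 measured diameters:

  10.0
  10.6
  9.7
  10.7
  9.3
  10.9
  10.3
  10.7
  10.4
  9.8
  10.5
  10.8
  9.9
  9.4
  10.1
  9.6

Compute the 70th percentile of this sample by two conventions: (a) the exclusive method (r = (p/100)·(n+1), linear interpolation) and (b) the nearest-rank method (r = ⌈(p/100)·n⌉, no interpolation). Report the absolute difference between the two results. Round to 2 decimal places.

0.01

Sorted: 9.3, 9.4, 9.6, 9.7, 9.8, 9.9, 10.0, 10.1, 10.3, 10.4, 10.5, 10.6, 10.7, 10.7, 10.8, 10.9.
n = 16.
(a) r = 11.9; between ranks 11 (10.5) and 12 (10.6): 10.59.
(b) the nearest-rank method: rank 12 → 10.6.
|10.59 − 10.6| = 0.01.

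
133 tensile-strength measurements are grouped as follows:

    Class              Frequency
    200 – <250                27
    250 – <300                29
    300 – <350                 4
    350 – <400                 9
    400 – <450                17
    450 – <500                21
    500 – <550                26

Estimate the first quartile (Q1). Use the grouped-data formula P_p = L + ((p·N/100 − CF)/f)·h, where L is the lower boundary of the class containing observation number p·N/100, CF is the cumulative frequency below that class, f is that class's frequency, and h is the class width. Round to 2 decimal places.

N = 133; target position k = 25/100 · 133 = 33.25.
Cumulative frequencies: 27, 56, 60, 69, 86, 107, 133.
Observation 33.25 falls in the class 250 – <300.
L = 250, CF = 27, f = 29, h = 50.
P25 = 250 + ((33.25 − 27)/29)·50 = 250 + 10.7759 = 260.776.

260.78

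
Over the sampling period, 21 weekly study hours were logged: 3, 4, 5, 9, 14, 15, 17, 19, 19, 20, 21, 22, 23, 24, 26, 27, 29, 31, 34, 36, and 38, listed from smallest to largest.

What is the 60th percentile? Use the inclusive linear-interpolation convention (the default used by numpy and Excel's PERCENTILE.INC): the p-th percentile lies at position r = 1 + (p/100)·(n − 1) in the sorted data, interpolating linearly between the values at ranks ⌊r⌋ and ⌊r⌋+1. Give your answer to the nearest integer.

n = 21.
r = 1 + (60/100)·(21 − 1) = 1 + 12 = 13.
r is an integer, so P60 is the value at rank 13: 23.

23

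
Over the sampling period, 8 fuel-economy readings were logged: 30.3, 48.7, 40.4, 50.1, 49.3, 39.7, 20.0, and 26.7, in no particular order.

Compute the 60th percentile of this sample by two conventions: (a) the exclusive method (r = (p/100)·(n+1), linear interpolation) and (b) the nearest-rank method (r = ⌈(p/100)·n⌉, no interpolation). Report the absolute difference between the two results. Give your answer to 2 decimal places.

3.32

Sorted: 20.0, 26.7, 30.3, 39.7, 40.4, 48.7, 49.3, 50.1.
n = 8.
(a) r = 5.4; between ranks 5 (40.4) and 6 (48.7): 43.72.
(b) the nearest-rank method: rank 5 → 40.4.
|43.72 − 40.4| = 3.32.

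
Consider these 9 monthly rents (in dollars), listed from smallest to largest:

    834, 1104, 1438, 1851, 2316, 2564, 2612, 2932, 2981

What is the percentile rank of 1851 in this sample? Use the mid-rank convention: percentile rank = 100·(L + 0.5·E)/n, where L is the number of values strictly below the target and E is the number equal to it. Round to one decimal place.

Count below 1851: L = 3; count equal: E = 1; n = 9.
Percentile rank = 100·(3 + 0.5·1)/9 = 100·3.5/9 = 38.89.

38.9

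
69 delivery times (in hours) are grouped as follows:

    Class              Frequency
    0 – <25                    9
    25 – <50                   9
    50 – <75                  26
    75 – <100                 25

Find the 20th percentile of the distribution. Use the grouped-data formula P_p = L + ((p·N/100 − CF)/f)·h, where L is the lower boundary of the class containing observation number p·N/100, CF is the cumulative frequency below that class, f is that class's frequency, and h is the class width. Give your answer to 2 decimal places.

N = 69; target position k = 20/100 · 69 = 13.8.
Cumulative frequencies: 9, 18, 44, 69.
Observation 13.8 falls in the class 25 – <50.
L = 25, CF = 9, f = 9, h = 25.
P20 = 25 + ((13.8 − 9)/9)·25 = 25 + 13.3333 = 38.3333.

38.33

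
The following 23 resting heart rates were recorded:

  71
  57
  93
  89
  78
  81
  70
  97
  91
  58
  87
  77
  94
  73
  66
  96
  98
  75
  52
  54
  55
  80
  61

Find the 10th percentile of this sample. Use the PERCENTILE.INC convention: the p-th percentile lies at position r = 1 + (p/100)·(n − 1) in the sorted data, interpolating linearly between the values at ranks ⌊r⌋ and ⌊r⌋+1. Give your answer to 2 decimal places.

Sorted: 52, 54, 55, 57, 58, 61, 66, 70, 71, 73, 75, 77, 78, 80, 81, 87, 89, 91, 93, 94, 96, 97, 98.
n = 23.
r = 1 + (10/100)·(23 − 1) = 1 + 2.2 = 3.2.
Rank 3 is 55 and rank 4 is 57.
Interpolate: 55 + 0.2·(57 − 55) = 55 + 0.2·2 = 55.4.

55.40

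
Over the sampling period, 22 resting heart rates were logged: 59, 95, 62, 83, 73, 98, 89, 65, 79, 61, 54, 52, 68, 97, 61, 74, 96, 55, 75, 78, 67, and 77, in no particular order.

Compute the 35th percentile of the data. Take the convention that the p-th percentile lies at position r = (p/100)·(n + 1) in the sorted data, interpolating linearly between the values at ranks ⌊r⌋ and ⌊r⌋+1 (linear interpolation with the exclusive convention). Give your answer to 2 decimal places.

Sorted: 52, 54, 55, 59, 61, 61, 62, 65, 67, 68, 73, 74, 75, 77, 78, 79, 83, 89, 95, 96, 97, 98.
n = 22.
r = (35/100)·(22 + 1) = 8.05.
Rank 8 is 65 and rank 9 is 67.
Interpolate: 65 + 0.05·(67 − 65) = 65 + 0.05·2 = 65.1.

65.10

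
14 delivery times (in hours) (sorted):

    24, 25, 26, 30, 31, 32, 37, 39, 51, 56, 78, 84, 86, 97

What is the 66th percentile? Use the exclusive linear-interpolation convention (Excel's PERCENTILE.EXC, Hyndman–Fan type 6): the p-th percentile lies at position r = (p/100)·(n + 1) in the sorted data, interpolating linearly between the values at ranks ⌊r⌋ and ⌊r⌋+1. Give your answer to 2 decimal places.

55.50

n = 14.
r = (66/100)·(14 + 1) = 9.9.
Rank 9 is 51 and rank 10 is 56.
Interpolate: 51 + 0.9·(56 − 51) = 51 + 0.9·5 = 55.5.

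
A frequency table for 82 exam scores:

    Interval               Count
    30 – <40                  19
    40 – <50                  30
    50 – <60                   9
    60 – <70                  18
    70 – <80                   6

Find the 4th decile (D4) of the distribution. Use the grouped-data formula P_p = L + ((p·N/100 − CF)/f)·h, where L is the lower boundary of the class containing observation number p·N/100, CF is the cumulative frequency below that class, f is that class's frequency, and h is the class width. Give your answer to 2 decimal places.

N = 82; target position k = 40/100 · 82 = 32.8.
Cumulative frequencies: 19, 49, 58, 76, 82.
Observation 32.8 falls in the class 40 – <50.
L = 40, CF = 19, f = 30, h = 10.
P40 = 40 + ((32.8 − 19)/30)·10 = 40 + 4.6 = 44.6.

44.60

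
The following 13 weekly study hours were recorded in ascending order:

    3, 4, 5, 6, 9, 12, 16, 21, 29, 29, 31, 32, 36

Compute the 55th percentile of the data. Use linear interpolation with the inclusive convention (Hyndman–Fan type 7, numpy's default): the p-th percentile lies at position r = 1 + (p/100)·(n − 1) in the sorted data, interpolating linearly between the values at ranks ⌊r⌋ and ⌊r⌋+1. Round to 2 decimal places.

19.00

n = 13.
r = 1 + (55/100)·(13 − 1) = 1 + 6.6 = 7.6.
Rank 7 is 16 and rank 8 is 21.
Interpolate: 16 + 0.6·(21 − 16) = 16 + 0.6·5 = 19.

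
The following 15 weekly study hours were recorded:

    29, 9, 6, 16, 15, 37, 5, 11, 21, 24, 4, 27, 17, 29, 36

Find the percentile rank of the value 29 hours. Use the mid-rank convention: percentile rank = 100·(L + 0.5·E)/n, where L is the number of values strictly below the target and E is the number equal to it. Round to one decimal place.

80.0

Sorted: 4, 5, 6, 9, 11, 15, 16, 17, 21, 24, 27, 29, 29, 36, 37.
Count below 29: L = 11; count equal: E = 2; n = 15.
Percentile rank = 100·(11 + 0.5·2)/15 = 100·12/15 = 80.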